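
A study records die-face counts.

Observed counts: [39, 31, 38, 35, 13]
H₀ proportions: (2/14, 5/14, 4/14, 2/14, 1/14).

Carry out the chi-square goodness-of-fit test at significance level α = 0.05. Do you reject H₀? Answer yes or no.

n = 156; E_i = n·p_i = [22.29, 55.71, 44.57, 22.29, 11.14]
χ² = (39−22.29)²/22.29 + (31−55.71)²/55.71 + (38−44.57)²/44.57 + (35−22.29)²/22.29 + (13−11.14)²/11.14 = 32.0308
df = 4
p-value (upper-tail) = 0.00000
At α=0.05: p < α → reject H₀

reject H₀: yes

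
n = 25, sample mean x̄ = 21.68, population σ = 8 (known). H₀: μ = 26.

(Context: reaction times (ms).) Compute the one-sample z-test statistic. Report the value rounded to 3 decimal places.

test statistic = -2.700

SE = σ/√n = 8/√25 = 1.6000
z = (x̄−μ₀)/SE = (21.68−26)/1.6000 = -2.7000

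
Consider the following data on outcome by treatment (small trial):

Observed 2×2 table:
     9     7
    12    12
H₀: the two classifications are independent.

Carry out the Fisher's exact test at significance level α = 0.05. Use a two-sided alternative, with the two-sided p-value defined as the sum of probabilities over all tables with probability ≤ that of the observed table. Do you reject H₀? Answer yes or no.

reject H₀: no

Margins: r₁=16, r₂=24, c₁=21, c₂=19, n=40
p_obs = C(16,9)·C(24,12)/C(40,21); sum pmf over tables with pmf ≤ p_obs
p-value (two-sided) = 0.75530
At α=0.05: p ≥ α → fail to reject H₀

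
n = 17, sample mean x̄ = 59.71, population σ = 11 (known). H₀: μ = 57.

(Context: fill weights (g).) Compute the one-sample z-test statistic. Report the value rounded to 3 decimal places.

SE = σ/√n = 11/√17 = 2.6679
z = (x̄−μ₀)/SE = (59.71−57)/2.6679 = 1.0158

test statistic = 1.016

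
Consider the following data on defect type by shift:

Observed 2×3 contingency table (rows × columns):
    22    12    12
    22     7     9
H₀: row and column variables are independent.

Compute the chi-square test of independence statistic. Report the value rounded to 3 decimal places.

test statistic = 0.991

Row totals [46, 38], col totals [44, 19, 21], n=84
χ² = (22−24.10)²/24.10 + (12−10.40)²/10.40 + (12−11.50)²/11.50 + (22−19.90)²/19.90 + (7−8.60)²/8.60 + (9−9.50)²/9.50 = 0.9914
df = 2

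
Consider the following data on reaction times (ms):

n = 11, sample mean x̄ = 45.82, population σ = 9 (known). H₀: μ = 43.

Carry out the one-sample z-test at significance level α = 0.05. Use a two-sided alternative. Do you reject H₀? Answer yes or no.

reject H₀: no

SE = σ/√n = 9/√11 = 2.7136
z = (x̄−μ₀)/SE = (45.82−43)/2.7136 = 1.0392
p-value (two-sided) = 0.29871
At α=0.05: p ≥ α → fail to reject H₀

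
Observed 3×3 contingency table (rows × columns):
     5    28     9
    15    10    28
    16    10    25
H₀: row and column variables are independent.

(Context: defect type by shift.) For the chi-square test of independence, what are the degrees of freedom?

df = (r−1)(c−1) = (3−1)·(3−1) = 4

degrees of freedom = 4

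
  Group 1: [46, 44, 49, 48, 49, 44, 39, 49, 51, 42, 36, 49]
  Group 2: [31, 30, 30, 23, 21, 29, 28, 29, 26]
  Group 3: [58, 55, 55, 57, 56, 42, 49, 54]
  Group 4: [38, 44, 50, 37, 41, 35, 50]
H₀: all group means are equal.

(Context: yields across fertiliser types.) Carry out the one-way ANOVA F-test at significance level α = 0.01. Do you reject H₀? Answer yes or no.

reject H₀: yes

Group means [45.50, 27.44, 53.25, 42.14], grand mean 42.056
SSB = Σnᵢ(x̄ᵢ−x̄)² = 3066.310; SSW = ΣΣ(x−x̄ᵢ)² = 747.579
MSB = 3066.310/3 = 1022.1032; MSW = 747.579/32 = 23.3619
F = MSB/MSW = 43.7509
df = (3, 32)
p-value (upper-tail) = 0.00000
At α=0.01: p < α → reject H₀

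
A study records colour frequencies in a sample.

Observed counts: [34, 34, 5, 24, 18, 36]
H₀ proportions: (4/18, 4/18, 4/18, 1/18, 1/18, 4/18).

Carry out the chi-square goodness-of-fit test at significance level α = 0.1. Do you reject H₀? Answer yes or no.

reject H₀: yes

n = 151; E_i = n·p_i = [33.56, 33.56, 33.56, 8.39, 8.39, 33.56]
χ² = (34−33.56)²/33.56 + (34−33.56)²/33.56 + (5−33.56)²/33.56 + (24−8.39)²/8.39 + (18−8.39)²/8.39 + (36−33.56)²/33.56 = 64.5530
df = 5
p-value (upper-tail) = 0.00000
At α=0.1: p < α → reject H₀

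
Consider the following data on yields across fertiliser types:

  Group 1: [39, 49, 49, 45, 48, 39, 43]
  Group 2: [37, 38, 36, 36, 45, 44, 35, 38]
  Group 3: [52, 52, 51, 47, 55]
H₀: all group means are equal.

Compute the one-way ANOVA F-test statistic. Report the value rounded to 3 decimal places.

test statistic = 17.322

Group means [44.57, 38.62, 51.40], grand mean 43.900
SSB = Σnᵢ(x̄ᵢ−x̄)² = 507.011; SSW = ΣΣ(x−x̄ᵢ)² = 248.789
MSB = 507.011/2 = 253.5054; MSW = 248.789/17 = 14.6347
F = MSB/MSW = 17.3223
df = (2, 17)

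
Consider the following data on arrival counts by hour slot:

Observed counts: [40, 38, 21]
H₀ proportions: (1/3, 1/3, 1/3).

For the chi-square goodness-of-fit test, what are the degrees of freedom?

degrees of freedom = 2

df = k − 1 = 3 − 1 = 2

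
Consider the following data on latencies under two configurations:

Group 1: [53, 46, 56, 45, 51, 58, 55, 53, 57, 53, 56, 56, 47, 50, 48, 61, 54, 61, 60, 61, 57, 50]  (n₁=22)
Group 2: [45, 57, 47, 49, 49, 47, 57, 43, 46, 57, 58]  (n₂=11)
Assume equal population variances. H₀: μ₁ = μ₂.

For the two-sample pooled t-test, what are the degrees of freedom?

degrees of freedom = 31

df = n₁ + n₂ − 2 = 22 + 11 − 2 = 31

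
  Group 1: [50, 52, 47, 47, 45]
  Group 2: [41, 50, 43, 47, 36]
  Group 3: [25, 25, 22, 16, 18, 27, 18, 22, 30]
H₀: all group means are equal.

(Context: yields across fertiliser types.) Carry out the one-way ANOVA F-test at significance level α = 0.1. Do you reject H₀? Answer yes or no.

reject H₀: yes

Group means [48.20, 43.40, 22.56], grand mean 34.789
SSB = Σnᵢ(x̄ᵢ−x̄)² = 2616.936; SSW = ΣΣ(x−x̄ᵢ)² = 320.222
MSB = 2616.936/2 = 1308.4678; MSW = 320.222/16 = 20.0139
F = MSB/MSW = 65.3780
df = (2, 16)
p-value (upper-tail) = 0.00000
At α=0.1: p < α → reject H₀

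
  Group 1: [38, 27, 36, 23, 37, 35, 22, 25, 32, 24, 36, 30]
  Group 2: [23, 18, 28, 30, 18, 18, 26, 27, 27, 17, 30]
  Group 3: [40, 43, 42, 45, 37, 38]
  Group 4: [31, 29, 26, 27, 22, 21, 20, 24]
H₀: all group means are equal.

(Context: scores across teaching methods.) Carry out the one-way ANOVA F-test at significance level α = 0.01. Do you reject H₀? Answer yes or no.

reject H₀: yes

Group means [30.42, 23.82, 40.83, 25.00], grand mean 28.973
SSB = Σnᵢ(x̄ᵢ−x̄)² = 1287.587; SSW = ΣΣ(x−x̄ᵢ)² = 817.386
MSB = 1287.587/3 = 429.1955; MSW = 817.386/33 = 24.7693
F = MSB/MSW = 17.3277
df = (3, 33)
p-value (upper-tail) = 0.00000
At α=0.01: p < α → reject H₀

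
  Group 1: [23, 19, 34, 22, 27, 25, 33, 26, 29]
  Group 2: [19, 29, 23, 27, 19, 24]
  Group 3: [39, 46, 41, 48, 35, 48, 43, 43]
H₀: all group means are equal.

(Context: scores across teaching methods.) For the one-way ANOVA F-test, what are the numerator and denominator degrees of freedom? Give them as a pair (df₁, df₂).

degrees of freedom = [2, 20]

k = 3 groups, N = 23 total
df = (k−1, N−k) = (3−1, 23−3) = (2, 20)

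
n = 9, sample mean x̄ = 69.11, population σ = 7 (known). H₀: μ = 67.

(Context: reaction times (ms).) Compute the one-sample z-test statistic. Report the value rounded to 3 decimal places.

SE = σ/√n = 7/√9 = 2.3333
z = (x̄−μ₀)/SE = (69.11−67)/2.3333 = 0.9043

test statistic = 0.904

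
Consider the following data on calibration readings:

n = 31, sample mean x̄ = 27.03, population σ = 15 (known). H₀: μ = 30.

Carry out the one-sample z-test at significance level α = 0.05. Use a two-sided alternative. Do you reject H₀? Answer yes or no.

reject H₀: no

SE = σ/√n = 15/√31 = 2.6941
z = (x̄−μ₀)/SE = (27.03−30)/2.6941 = -1.1024
p-value (two-sided) = 0.27028
At α=0.05: p ≥ α → fail to reject H₀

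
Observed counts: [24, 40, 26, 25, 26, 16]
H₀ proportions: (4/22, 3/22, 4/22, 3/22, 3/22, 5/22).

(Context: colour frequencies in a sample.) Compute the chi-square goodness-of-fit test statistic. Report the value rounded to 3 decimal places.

n = 157; E_i = n·p_i = [28.55, 21.41, 28.55, 21.41, 21.41, 35.68]
χ² = (24−28.55)²/28.55 + (40−21.41)²/21.41 + (26−28.55)²/28.55 + (25−21.41)²/21.41 + (26−21.41)²/21.41 + (16−35.68)²/35.68 = 29.5376
df = 5

test statistic = 29.538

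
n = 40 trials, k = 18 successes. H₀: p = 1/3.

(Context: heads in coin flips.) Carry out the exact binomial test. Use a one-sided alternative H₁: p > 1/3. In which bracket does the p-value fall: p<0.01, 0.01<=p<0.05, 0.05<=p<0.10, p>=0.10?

Exact binomial: n=40, k=18, p₀=1/3=0.3333
P(X≥18) from Σ C(n,i)·p₀^i·(1−p₀)^(n−i)
p-value (one-sided, H₁ greater) = 0.08320
→ bracket: 0.05<=p<0.10

p-value bracket: 0.05<=p<0.10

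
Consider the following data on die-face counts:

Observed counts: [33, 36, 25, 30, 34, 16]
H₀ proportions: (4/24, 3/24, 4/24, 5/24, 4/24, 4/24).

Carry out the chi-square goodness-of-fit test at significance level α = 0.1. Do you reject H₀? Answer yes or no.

reject H₀: yes

n = 174; E_i = n·p_i = [29.00, 21.75, 29.00, 36.25, 29.00, 29.00]
χ² = (33−29.00)²/29.00 + (36−21.75)²/21.75 + (25−29.00)²/29.00 + (30−36.25)²/36.25 + (34−29.00)²/29.00 + (16−29.00)²/29.00 = 18.2069
df = 5
p-value (upper-tail) = 0.00270
At α=0.1: p < α → reject H₀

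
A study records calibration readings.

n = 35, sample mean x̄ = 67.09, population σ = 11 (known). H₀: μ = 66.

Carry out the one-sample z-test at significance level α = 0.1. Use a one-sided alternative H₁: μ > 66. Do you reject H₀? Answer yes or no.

SE = σ/√n = 11/√35 = 1.8593
z = (x̄−μ₀)/SE = (67.09−66)/1.8593 = 0.5862
p-value (one-sided, H₁ greater) = 0.27886
At α=0.1: p ≥ α → fail to reject H₀

reject H₀: no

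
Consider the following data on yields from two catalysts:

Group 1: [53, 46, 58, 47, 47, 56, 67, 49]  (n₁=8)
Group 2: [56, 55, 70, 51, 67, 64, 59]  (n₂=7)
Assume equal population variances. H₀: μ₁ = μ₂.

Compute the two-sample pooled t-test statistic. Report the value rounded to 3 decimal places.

test statistic = -2.018

x̄₁=52.875, s₁=7.240, n₁=8
x̄₂=60.286, s₂=6.921, n₂=7
s_p² = [7·7.240² + 6·6.921²]/13 = 50.3310
SE = √(s_p²·(1/8+1/7)) = 3.6717
t = (52.875−60.286)/3.6717 = -2.0183
df = 13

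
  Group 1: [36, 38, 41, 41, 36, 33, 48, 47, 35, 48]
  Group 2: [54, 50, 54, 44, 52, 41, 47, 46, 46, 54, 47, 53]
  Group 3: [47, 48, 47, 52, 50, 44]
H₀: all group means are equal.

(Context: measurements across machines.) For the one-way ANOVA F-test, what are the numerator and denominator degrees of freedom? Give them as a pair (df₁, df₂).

k = 3 groups, N = 28 total
df = (k−1, N−k) = (3−1, 28−3) = (2, 25)

degrees of freedom = [2, 25]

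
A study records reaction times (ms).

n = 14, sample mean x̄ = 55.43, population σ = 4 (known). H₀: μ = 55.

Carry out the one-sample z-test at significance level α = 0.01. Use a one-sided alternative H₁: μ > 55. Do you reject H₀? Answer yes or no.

SE = σ/√n = 4/√14 = 1.0690
z = (x̄−μ₀)/SE = (55.43−55)/1.0690 = 0.4022
p-value (one-sided, H₁ greater) = 0.34376
At α=0.01: p ≥ α → fail to reject H₀

reject H₀: no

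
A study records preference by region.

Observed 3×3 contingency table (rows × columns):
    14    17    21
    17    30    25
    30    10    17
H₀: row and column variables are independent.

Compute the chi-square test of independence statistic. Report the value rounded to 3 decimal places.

Row totals [52, 72, 57], col totals [61, 57, 63], n=181
χ² = (14−17.52)²/17.52 + (17−16.38)²/16.38 + (21−18.10)²/18.10 + (17−24.27)²/24.27 + (30−22.67)²/22.67 + (25−25.06)²/25.06 + (30−19.21)²/19.21 + (10−17.95)²/17.95 + (17−19.84)²/19.84 = 15.7284
df = 4

test statistic = 15.728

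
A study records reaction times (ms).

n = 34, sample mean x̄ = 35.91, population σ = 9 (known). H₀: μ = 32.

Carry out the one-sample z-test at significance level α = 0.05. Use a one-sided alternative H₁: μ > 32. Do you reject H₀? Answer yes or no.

reject H₀: yes

SE = σ/√n = 9/√34 = 1.5435
z = (x̄−μ₀)/SE = (35.91−32)/1.5435 = 2.5332
p-value (one-sided, H₁ greater) = 0.00565
At α=0.05: p < α → reject H₀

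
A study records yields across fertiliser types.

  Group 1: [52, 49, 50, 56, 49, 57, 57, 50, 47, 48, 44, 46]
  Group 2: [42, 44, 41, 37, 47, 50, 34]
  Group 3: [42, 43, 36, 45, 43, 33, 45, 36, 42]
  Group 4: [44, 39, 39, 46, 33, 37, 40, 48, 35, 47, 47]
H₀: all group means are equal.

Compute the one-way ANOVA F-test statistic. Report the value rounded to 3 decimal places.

test statistic = 9.992

Group means [50.42, 42.14, 40.56, 41.36], grand mean 44.103
SSB = Σnᵢ(x̄ᵢ−x̄)² = 701.048; SSW = ΣΣ(x−x̄ᵢ)² = 818.541
MSB = 701.048/3 = 233.6828; MSW = 818.541/35 = 23.3869
F = MSB/MSW = 9.9920
df = (3, 35)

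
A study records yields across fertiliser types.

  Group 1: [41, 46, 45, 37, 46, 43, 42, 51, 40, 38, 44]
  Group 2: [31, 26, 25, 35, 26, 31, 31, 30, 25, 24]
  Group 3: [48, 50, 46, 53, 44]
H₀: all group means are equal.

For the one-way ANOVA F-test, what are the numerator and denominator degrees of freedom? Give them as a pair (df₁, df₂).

degrees of freedom = [2, 23]

k = 3 groups, N = 26 total
df = (k−1, N−k) = (3−1, 26−3) = (2, 23)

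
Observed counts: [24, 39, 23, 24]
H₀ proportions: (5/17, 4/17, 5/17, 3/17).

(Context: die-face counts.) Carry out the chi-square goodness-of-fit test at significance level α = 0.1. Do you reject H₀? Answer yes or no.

n = 110; E_i = n·p_i = [32.35, 25.88, 32.35, 19.41]
χ² = (24−32.35)²/32.35 + (39−25.88)²/25.88 + (23−32.35)²/32.35 + (24−19.41)²/19.41 = 12.5932
df = 3
p-value (upper-tail) = 0.00560
At α=0.1: p < α → reject H₀

reject H₀: yes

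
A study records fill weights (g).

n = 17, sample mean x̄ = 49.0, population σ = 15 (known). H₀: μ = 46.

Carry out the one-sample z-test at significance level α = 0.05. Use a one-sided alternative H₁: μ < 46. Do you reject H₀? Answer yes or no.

reject H₀: no

SE = σ/√n = 15/√17 = 3.6380
z = (x̄−μ₀)/SE = (49.0−46)/3.6380 = 0.8246
p-value (one-sided, H₁ less) = 0.79521
At α=0.05: p ≥ α → fail to reject H₀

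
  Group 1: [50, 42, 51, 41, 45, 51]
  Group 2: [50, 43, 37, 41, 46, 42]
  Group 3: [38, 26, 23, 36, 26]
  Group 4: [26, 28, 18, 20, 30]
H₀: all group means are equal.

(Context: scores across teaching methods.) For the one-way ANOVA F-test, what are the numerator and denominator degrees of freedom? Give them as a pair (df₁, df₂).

degrees of freedom = [3, 18]

k = 4 groups, N = 22 total
df = (k−1, N−k) = (4−1, 22−4) = (3, 18)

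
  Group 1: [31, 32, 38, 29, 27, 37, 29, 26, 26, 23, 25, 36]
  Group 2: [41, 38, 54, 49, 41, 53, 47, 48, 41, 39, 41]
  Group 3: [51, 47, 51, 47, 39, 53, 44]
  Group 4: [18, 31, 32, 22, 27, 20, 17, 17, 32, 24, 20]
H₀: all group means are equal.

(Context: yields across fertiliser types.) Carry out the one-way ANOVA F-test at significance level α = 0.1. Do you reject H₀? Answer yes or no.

reject H₀: yes

Group means [29.92, 44.73, 47.43, 23.64], grand mean 35.195
SSB = Σnᵢ(x̄ᵢ−x̄)² = 3851.081; SSW = ΣΣ(x−x̄ᵢ)² = 1087.358
MSB = 3851.081/3 = 1283.6936; MSW = 1087.358/37 = 29.3881
F = MSB/MSW = 43.6808
df = (3, 37)
p-value (upper-tail) = 0.00000
At α=0.1: p < α → reject H₀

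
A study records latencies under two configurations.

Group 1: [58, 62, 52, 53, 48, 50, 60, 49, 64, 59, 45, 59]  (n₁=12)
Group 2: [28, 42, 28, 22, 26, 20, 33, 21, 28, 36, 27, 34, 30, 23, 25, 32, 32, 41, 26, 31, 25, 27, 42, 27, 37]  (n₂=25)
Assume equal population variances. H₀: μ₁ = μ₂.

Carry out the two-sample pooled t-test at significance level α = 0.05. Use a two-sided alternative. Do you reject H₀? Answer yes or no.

x̄₁=54.917, s₁=6.171, n₁=12
x̄₂=29.720, s₂=6.262, n₂=25
s_p² = [11·6.171² + 24·6.262²]/35 = 38.8559
SE = √(s_p²·(1/12+1/25)) = 2.1891
t = (54.917−29.720)/2.1891 = 11.5100
df = 35
p-value (two-sided) = 0.00000
At α=0.05: p < α → reject H₀

reject H₀: yes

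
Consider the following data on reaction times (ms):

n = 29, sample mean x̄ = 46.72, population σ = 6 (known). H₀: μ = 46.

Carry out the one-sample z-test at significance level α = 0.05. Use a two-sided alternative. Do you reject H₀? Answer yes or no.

reject H₀: no

SE = σ/√n = 6/√29 = 1.1142
z = (x̄−μ₀)/SE = (46.72−46)/1.1142 = 0.6462
p-value (two-sided) = 0.51814
At α=0.05: p ≥ α → fail to reject H₀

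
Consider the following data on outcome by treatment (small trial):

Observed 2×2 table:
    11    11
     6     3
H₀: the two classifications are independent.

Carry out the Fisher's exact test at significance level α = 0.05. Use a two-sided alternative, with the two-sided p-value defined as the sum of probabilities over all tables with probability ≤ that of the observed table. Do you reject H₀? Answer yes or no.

Margins: r₁=22, r₂=9, c₁=17, c₂=14, n=31
p_obs = C(22,11)·C(9,6)/C(31,17); sum pmf over tables with pmf ≤ p_obs
p-value (two-sided) = 0.45640
At α=0.05: p ≥ α → fail to reject H₀

reject H₀: no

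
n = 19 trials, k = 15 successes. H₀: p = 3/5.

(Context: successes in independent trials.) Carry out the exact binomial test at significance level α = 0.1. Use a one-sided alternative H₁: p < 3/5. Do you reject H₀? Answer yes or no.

reject H₀: no

Exact binomial: n=19, k=15, p₀=3/5=0.6000
P(X≤15) from Σ C(n,i)·p₀^i·(1−p₀)^(n−i)
p-value (one-sided, H₁ less) = 0.97704
At α=0.1: p ≥ α → fail to reject H₀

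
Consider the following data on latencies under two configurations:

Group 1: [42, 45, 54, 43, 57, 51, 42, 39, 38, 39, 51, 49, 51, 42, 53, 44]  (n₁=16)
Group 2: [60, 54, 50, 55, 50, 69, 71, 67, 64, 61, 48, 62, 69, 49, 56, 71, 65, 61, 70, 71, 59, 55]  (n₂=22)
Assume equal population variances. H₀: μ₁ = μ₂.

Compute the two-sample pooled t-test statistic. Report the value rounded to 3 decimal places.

test statistic = -6.222

x̄₁=46.250, s₁=6.006, n₁=16
x̄₂=60.773, s₂=7.795, n₂=22
s_p² = [15·6.006² + 21·7.795²]/36 = 50.4684
SE = √(s_p²·(1/16+1/22)) = 2.3342
t = (46.250−60.773)/2.3342 = -6.2218
df = 36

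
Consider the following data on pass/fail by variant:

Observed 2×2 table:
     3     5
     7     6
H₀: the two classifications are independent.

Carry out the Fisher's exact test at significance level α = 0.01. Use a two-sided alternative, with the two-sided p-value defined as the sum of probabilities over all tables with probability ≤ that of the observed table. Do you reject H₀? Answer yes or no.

reject H₀: no

Margins: r₁=8, r₂=13, c₁=10, c₂=11, n=21
p_obs = C(8,3)·C(13,7)/C(21,10); sum pmf over tables with pmf ≤ p_obs
p-value (two-sided) = 0.65944
At α=0.01: p ≥ α → fail to reject H₀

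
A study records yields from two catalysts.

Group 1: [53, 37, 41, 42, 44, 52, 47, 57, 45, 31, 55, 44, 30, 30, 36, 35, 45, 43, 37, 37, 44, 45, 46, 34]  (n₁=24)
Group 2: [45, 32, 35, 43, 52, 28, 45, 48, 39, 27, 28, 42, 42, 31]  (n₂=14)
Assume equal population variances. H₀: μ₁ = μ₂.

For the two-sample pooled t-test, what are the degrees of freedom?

df = n₁ + n₂ − 2 = 24 + 14 − 2 = 36

degrees of freedom = 36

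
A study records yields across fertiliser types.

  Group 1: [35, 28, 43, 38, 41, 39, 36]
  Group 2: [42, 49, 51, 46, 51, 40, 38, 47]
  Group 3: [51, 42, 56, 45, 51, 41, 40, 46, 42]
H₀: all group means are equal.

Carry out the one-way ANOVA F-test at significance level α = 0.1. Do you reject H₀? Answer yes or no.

reject H₀: yes

Group means [37.14, 45.50, 46.00], grand mean 43.250
SSB = Σnᵢ(x̄ᵢ−x̄)² = 369.643; SSW = ΣΣ(x−x̄ᵢ)² = 560.857
MSB = 369.643/2 = 184.8214; MSW = 560.857/21 = 26.7075
F = MSB/MSW = 6.9202
df = (2, 21)
p-value (upper-tail) = 0.00491
At α=0.1: p < α → reject H₀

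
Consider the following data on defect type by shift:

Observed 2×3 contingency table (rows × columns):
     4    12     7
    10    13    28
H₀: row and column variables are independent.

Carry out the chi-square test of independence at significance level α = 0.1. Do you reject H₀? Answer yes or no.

reject H₀: yes

Row totals [23, 51], col totals [14, 25, 35], n=74
χ² = (4−4.35)²/4.35 + (12−7.77)²/7.77 + (7−10.88)²/10.88 + (10−9.65)²/9.65 + (13−17.23)²/17.23 + (28−24.12)²/24.12 = 5.3883
df = 2
p-value (upper-tail) = 0.06760
At α=0.1: p < α → reject H₀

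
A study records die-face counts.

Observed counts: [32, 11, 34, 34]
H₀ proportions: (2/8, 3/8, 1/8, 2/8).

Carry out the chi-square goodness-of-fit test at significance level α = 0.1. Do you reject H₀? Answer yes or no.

n = 111; E_i = n·p_i = [27.75, 41.62, 13.88, 27.75]
χ² = (32−27.75)²/27.75 + (11−41.62)²/41.62 + (34−13.88)²/13.88 + (34−27.75)²/27.75 = 53.7808
df = 3
p-value (upper-tail) = 0.00000
At α=0.1: p < α → reject H₀

reject H₀: yes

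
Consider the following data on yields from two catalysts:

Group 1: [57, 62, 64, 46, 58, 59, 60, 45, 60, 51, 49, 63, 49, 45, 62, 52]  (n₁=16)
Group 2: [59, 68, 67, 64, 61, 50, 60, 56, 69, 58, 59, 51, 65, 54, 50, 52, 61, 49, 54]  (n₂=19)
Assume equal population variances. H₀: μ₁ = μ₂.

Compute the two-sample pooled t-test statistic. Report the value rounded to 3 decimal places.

x̄₁=55.125, s₁=6.830, n₁=16
x̄₂=58.263, s₂=6.410, n₂=19
s_p² = [15·6.830² + 18·6.410²]/33 = 43.6192
SE = √(s_p²·(1/16+1/19)) = 2.2410
t = (55.125−58.263)/2.2410 = -1.4004
df = 33

test statistic = -1.400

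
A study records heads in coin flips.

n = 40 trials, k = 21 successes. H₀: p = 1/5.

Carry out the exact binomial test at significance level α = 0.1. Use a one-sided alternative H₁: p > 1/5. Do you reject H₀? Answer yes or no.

Exact binomial: n=40, k=21, p₀=1/5=0.2000
P(X≥21) from Σ C(n,i)·p₀^i·(1−p₀)^(n−i)
p-value (one-sided, H₁ greater) = 0.00001
At α=0.1: p < α → reject H₀

reject H₀: yes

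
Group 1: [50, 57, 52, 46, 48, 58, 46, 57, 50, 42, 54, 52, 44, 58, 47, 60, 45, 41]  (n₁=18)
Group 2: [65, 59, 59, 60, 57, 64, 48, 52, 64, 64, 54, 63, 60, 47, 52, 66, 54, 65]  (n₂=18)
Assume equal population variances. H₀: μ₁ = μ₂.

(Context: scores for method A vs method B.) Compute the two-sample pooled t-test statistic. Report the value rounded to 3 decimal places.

x̄₁=50.389, s₁=5.932, n₁=18
x̄₂=58.500, s₂=6.071, n₂=18
s_p² = [17·5.932² + 17·6.071²]/34 = 36.0229
SE = √(s_p²·(1/18+1/18)) = 2.0006
t = (50.389−58.500)/2.0006 = -4.0543
df = 34

test statistic = -4.054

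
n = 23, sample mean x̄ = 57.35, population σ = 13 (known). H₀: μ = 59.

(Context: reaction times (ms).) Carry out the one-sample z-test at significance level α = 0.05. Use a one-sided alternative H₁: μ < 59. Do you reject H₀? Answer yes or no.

reject H₀: no

SE = σ/√n = 13/√23 = 2.7107
z = (x̄−μ₀)/SE = (57.35−59)/2.7107 = -0.6087
p-value (one-sided, H₁ less) = 0.27136
At α=0.05: p ≥ α → fail to reject H₀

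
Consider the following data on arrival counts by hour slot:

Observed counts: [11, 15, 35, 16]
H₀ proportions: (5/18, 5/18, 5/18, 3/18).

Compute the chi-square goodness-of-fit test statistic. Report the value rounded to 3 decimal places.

n = 77; E_i = n·p_i = [21.39, 21.39, 21.39, 12.83]
χ² = (11−21.39)²/21.39 + (15−21.39)²/21.39 + (35−21.39)²/21.39 + (16−12.83)²/12.83 = 16.3974
df = 3

test statistic = 16.397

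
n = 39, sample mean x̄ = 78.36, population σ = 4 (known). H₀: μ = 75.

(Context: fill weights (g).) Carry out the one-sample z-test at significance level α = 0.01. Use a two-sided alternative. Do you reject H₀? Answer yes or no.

SE = σ/√n = 4/√39 = 0.6405
z = (x̄−μ₀)/SE = (78.36−75)/0.6405 = 5.2458
p-value (two-sided) = 0.00000
At α=0.01: p < α → reject H₀

reject H₀: yes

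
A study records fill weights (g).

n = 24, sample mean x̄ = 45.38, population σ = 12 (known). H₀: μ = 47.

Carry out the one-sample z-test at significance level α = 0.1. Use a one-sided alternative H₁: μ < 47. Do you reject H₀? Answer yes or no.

SE = σ/√n = 12/√24 = 2.4495
z = (x̄−μ₀)/SE = (45.38−47)/2.4495 = -0.6614
p-value (one-sided, H₁ less) = 0.25419
At α=0.1: p ≥ α → fail to reject H₀

reject H₀: no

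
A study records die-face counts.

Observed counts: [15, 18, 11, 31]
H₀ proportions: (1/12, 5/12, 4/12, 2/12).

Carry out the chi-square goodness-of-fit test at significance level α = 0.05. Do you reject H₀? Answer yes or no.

reject H₀: yes

n = 75; E_i = n·p_i = [6.25, 31.25, 25.00, 12.50]
χ² = (15−6.25)²/6.25 + (18−31.25)²/31.25 + (11−25.00)²/25.00 + (31−12.50)²/12.50 = 53.0880
df = 3
p-value (upper-tail) = 0.00000
At α=0.05: p < α → reject H₀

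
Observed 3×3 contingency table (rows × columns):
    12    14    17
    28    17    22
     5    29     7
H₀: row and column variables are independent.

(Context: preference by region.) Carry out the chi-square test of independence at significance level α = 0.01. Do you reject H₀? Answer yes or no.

Row totals [43, 67, 41], col totals [45, 60, 46], n=151
χ² = (12−12.81)²/12.81 + (14−17.09)²/17.09 + (17−13.10)²/13.10 + (28−19.97)²/19.97 + (17−26.62)²/26.62 + (22−20.41)²/20.41 + (5−12.22)²/12.22 + (29−16.29)²/16.29 + (7−12.49)²/12.49 = 25.1959
df = 4
p-value (upper-tail) = 0.00005
At α=0.01: p < α → reject H₀

reject H₀: yes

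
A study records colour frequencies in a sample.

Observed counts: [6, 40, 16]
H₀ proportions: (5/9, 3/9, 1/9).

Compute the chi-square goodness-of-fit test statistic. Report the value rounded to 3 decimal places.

test statistic = 53.626

n = 62; E_i = n·p_i = [34.44, 20.67, 6.89]
χ² = (6−34.44)²/34.44 + (40−20.67)²/20.67 + (16−6.89)²/6.89 = 53.6258
df = 2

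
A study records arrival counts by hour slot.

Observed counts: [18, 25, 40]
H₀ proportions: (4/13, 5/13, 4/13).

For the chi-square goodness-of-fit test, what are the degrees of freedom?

degrees of freedom = 2

df = k − 1 = 3 − 1 = 2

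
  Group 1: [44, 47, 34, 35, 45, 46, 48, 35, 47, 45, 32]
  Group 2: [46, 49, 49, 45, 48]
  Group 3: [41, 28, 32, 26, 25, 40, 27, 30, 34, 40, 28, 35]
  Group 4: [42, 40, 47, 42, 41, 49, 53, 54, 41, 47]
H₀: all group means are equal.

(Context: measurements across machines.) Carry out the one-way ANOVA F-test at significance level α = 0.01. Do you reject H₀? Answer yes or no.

Group means [41.64, 47.40, 32.17, 45.60], grand mean 40.447
SSB = Σnᵢ(x̄ᵢ−x̄)² = 1345.583; SSW = ΣΣ(x−x̄ᵢ)² = 1005.812
MSB = 1345.583/3 = 448.5275; MSW = 1005.812/34 = 29.5827
F = MSB/MSW = 15.1618
df = (3, 34)
p-value (upper-tail) = 0.00000
At α=0.01: p < α → reject H₀

reject H₀: yes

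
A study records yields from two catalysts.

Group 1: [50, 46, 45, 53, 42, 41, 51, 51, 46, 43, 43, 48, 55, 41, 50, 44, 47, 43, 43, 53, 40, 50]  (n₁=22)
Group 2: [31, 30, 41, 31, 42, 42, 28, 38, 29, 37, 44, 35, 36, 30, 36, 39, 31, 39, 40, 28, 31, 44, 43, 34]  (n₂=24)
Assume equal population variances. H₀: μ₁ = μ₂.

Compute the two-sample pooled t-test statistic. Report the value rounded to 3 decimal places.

test statistic = 7.374

x̄₁=46.591, s₁=4.458, n₁=22
x̄₂=35.792, s₂=5.381, n₂=24
s_p² = [21·4.458² + 23·5.381²]/44 = 24.6199
SE = √(s_p²·(1/22+1/24)) = 1.4646
t = (46.591−35.792)/1.4646 = 7.3737
df = 44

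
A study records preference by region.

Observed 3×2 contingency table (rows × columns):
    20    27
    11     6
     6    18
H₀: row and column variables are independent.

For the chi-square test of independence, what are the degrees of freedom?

degrees of freedom = 2

df = (r−1)(c−1) = (3−1)·(2−1) = 2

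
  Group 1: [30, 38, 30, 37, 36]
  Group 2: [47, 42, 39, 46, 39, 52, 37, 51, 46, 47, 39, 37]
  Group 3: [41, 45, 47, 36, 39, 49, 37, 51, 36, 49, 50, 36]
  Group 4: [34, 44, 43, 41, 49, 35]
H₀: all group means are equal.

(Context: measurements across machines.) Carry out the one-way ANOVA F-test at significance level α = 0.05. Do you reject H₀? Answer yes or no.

reject H₀: yes

Group means [34.20, 43.50, 43.00, 41.00], grand mean 41.571
SSB = Σnᵢ(x̄ᵢ−x̄)² = 342.771; SSW = ΣΣ(x−x̄ᵢ)² = 943.800
MSB = 342.771/3 = 114.2571; MSW = 943.800/31 = 30.4452
F = MSB/MSW = 3.7529
df = (3, 31)
p-value (upper-tail) = 0.02078
At α=0.05: p < α → reject H₀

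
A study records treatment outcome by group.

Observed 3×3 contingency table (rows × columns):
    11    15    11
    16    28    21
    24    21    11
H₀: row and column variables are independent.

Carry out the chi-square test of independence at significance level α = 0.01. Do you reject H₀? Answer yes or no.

reject H₀: no

Row totals [37, 65, 56], col totals [51, 64, 43], n=158
χ² = (11−11.94)²/11.94 + (15−14.99)²/14.99 + (11−10.07)²/10.07 + (16−20.98)²/20.98 + (28−26.33)²/26.33 + (21−17.69)²/17.69 + (24−18.08)²/18.08 + (21−22.68)²/22.68 + (11−15.24)²/15.24 = 5.3147
df = 4
p-value (upper-tail) = 0.25650
At α=0.01: p ≥ α → fail to reject H₀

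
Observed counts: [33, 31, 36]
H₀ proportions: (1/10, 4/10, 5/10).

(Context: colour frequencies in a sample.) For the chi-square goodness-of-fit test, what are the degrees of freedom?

df = k − 1 = 3 − 1 = 2

degrees of freedom = 2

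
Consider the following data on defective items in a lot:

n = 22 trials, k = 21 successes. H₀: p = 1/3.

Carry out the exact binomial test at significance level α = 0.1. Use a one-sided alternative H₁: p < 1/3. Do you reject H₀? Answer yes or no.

reject H₀: no

Exact binomial: n=22, k=21, p₀=1/3=0.3333
P(X≤21) from Σ C(n,i)·p₀^i·(1−p₀)^(n−i)
p-value (one-sided, H₁ less) = 1.00000
At α=0.1: p ≥ α → fail to reject H₀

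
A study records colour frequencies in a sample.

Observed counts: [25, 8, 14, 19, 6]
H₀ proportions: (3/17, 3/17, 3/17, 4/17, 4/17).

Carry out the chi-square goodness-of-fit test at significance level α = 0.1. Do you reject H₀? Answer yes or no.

n = 72; E_i = n·p_i = [12.71, 12.71, 12.71, 16.94, 16.94]
χ² = (25−12.71)²/12.71 + (8−12.71)²/12.71 + (14−12.71)²/12.71 + (19−16.94)²/16.94 + (6−16.94)²/16.94 = 21.0868
df = 4
p-value (upper-tail) = 0.00030
At α=0.1: p < α → reject H₀

reject H₀: yes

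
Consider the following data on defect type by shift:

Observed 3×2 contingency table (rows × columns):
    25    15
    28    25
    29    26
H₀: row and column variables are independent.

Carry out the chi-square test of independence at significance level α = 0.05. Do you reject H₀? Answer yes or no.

Row totals [40, 53, 55], col totals [82, 66], n=148
χ² = (25−22.16)²/22.16 + (15−17.84)²/17.84 + (28−29.36)²/29.36 + (25−23.64)²/23.64 + (29−30.47)²/30.47 + (26−24.53)²/24.53 = 1.1168
df = 2
p-value (upper-tail) = 0.57213
At α=0.05: p ≥ α → fail to reject H₀

reject H₀: no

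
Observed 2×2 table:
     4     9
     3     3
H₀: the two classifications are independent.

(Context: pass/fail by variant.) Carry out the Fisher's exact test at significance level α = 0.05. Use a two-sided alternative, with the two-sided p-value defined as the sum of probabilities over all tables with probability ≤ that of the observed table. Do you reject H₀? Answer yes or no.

Margins: r₁=13, r₂=6, c₁=7, c₂=12, n=19
p_obs = C(13,4)·C(6,3)/C(19,7); sum pmf over tables with pmf ≤ p_obs
p-value (two-sided) = 0.61687
At α=0.05: p ≥ α → fail to reject H₀

reject H₀: no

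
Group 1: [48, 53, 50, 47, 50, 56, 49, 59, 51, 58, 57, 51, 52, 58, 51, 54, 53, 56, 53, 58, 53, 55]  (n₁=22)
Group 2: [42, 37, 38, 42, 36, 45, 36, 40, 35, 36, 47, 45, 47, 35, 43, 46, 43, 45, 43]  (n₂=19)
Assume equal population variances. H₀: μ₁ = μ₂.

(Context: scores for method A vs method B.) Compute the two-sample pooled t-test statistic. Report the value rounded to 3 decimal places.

test statistic = 10.004

x̄₁=53.273, s₁=3.494, n₁=22
x̄₂=41.105, s₂=4.293, n₂=19
s_p² = [21·3.494² + 18·4.293²]/39 = 15.0808
SE = √(s_p²·(1/22+1/19)) = 1.2162
t = (53.273−41.105)/1.2162 = 10.0042
df = 39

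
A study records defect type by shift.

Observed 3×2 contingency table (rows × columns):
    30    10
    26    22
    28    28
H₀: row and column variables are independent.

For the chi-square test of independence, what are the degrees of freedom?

degrees of freedom = 2

df = (r−1)(c−1) = (3−1)·(2−1) = 2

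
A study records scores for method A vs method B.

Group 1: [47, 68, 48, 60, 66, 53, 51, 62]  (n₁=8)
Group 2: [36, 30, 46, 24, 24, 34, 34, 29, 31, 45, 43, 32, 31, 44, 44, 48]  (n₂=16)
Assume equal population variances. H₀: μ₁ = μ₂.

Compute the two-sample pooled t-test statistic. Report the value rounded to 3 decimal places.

x̄₁=56.875, s₁=8.184, n₁=8
x̄₂=35.938, s₂=7.954, n₂=16
s_p² = [7·8.184² + 15·7.954²]/22 = 64.4460
SE = √(s_p²·(1/8+1/16)) = 3.4762
t = (56.875−35.938)/3.4762 = 6.0232
df = 22

test statistic = 6.023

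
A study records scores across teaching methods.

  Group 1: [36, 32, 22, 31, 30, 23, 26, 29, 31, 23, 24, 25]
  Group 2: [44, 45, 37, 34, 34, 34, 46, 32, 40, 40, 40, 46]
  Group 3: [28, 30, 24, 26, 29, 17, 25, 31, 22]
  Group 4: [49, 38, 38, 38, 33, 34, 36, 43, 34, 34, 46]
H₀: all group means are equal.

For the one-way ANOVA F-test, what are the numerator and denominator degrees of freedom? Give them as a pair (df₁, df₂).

k = 4 groups, N = 44 total
df = (k−1, N−k) = (4−1, 44−4) = (3, 40)

degrees of freedom = [3, 40]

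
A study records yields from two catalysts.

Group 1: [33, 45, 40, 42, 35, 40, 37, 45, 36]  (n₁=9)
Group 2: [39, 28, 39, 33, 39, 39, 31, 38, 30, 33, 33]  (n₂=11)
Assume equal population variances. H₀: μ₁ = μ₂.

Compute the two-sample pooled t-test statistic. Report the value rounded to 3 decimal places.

test statistic = 2.365

x̄₁=39.222, s₁=4.295, n₁=9
x̄₂=34.727, s₂=4.174, n₂=11
s_p² = [8·4.295² + 10·4.174²]/18 = 17.8743
SE = √(s_p²·(1/9+1/11)) = 1.9003
t = (39.222−34.727)/1.9003 = 2.3654
df = 18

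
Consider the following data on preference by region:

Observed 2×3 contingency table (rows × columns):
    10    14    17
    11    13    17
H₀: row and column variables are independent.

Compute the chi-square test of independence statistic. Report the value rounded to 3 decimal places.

Row totals [41, 41], col totals [21, 27, 34], n=82
χ² = (10−10.50)²/10.50 + (14−13.50)²/13.50 + (17−17.00)²/17.00 + (11−10.50)²/10.50 + (13−13.50)²/13.50 + (17−17.00)²/17.00 = 0.0847
df = 2

test statistic = 0.085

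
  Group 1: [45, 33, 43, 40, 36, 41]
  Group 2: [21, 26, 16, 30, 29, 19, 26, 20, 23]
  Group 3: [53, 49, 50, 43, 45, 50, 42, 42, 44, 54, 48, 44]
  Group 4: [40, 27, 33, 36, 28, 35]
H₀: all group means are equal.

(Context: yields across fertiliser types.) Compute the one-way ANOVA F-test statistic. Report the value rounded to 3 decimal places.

test statistic = 48.624

Group means [39.67, 23.33, 47.00, 33.17], grand mean 36.697
SSB = Σnᵢ(x̄ᵢ−x̄)² = 3008.803; SSW = ΣΣ(x−x̄ᵢ)² = 598.167
MSB = 3008.803/3 = 1002.9343; MSW = 598.167/29 = 20.6264
F = MSB/MSW = 48.6237
df = (3, 29)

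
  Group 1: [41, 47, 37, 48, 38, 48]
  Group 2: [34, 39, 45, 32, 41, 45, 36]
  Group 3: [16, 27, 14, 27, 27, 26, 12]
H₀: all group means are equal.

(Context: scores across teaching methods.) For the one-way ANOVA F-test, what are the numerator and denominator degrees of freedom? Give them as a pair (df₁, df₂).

degrees of freedom = [2, 17]

k = 3 groups, N = 20 total
df = (k−1, N−k) = (3−1, 20−3) = (2, 17)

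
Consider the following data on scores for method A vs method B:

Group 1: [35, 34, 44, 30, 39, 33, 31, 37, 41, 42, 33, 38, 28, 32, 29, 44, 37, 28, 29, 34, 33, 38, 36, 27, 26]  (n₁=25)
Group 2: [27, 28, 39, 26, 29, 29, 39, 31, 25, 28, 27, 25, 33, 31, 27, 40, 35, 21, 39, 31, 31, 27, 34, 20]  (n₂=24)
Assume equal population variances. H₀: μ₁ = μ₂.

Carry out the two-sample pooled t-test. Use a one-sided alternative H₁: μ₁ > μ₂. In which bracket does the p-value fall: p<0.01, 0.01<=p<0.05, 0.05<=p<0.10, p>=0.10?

x̄₁=34.320, s₁=5.234, n₁=25
x̄₂=30.083, s₂=5.477, n₂=24
s_p² = [24·5.234² + 23·5.477²]/47 = 28.6654
SE = √(s_p²·(1/25+1/24)) = 1.5300
t = (34.320−30.083)/1.5300 = 2.7690
df = 47
p-value (one-sided, H₁ greater) = 0.00401
→ bracket: p<0.01

p-value bracket: p<0.01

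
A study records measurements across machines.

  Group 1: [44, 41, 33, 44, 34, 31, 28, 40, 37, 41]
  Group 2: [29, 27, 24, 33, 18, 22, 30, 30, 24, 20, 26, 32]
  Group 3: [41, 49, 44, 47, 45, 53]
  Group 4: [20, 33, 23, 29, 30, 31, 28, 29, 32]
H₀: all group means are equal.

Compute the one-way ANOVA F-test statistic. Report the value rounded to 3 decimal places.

test statistic = 29.182

Group means [37.30, 26.25, 46.50, 28.33], grand mean 33.027
SSB = Σnᵢ(x̄ᵢ−x̄)² = 2021.123; SSW = ΣΣ(x−x̄ᵢ)² = 761.850
MSB = 2021.123/3 = 673.7077; MSW = 761.850/33 = 23.0864
F = MSB/MSW = 29.1821
df = (3, 33)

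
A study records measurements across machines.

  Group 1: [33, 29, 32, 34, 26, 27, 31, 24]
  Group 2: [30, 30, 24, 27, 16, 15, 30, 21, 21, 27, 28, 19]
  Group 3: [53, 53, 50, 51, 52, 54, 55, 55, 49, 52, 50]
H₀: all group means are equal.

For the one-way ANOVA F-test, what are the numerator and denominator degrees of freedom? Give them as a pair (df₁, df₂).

k = 3 groups, N = 31 total
df = (k−1, N−k) = (3−1, 31−3) = (2, 28)

degrees of freedom = [2, 28]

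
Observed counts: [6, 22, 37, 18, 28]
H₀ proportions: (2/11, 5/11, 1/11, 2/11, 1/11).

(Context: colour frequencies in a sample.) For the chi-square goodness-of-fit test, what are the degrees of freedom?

degrees of freedom = 4

df = k − 1 = 5 − 1 = 4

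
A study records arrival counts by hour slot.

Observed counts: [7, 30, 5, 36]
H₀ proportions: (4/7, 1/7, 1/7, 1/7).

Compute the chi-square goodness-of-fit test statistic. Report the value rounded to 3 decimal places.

test statistic = 122.420

n = 78; E_i = n·p_i = [44.57, 11.14, 11.14, 11.14]
χ² = (7−44.57)²/44.57 + (30−11.14)²/11.14 + (5−11.14)²/11.14 + (36−11.14)²/11.14 = 122.4199
df = 3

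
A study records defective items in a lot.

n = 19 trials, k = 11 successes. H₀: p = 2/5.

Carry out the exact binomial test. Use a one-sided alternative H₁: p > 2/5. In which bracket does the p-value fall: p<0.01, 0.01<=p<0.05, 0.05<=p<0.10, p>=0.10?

p-value bracket: 0.05<=p<0.10

Exact binomial: n=19, k=11, p₀=2/5=0.4000
P(X≥11) from Σ C(n,i)·p₀^i·(1−p₀)^(n−i)
p-value (one-sided, H₁ greater) = 0.08847
→ bracket: 0.05<=p<0.10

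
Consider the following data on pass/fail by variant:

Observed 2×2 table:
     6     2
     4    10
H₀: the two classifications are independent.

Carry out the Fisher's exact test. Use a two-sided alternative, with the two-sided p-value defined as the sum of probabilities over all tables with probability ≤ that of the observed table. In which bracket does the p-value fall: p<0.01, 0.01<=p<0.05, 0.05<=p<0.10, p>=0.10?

p-value bracket: 0.05<=p<0.10

Margins: r₁=8, r₂=14, c₁=10, c₂=12, n=22
p_obs = C(8,6)·C(14,4)/C(22,10); sum pmf over tables with pmf ≤ p_obs
p-value (two-sided) = 0.07430
→ bracket: 0.05<=p<0.10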